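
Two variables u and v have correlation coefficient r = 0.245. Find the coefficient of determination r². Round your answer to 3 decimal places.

r² = (0.245)² = 0.060

0.060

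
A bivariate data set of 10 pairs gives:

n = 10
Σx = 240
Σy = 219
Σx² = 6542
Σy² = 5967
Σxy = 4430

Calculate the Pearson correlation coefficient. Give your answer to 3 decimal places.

r = (nΣxy − ΣxΣy) / √[(nΣx² − (Σx)²)(nΣy² − (Σy)²)]
Numerator: 10×4430 − 240×219 = -8260
Denominator: √[(65420 − 57600)(59670 − 47961)] = √[7820 × 11709] = 9568.9278
r = -8260 / 9568.9278 ≈ -0.863

-0.863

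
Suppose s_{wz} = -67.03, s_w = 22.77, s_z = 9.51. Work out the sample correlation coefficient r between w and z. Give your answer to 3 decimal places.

-0.310

r = Cov(w,z) / (s_w · s_z) = -67.03 / (22.77 × 9.51)
  = -67.03 / 216.5427 ≈ -0.310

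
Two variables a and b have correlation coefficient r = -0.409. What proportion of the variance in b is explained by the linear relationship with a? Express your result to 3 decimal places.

r² = (-0.409)² = 0.167

0.167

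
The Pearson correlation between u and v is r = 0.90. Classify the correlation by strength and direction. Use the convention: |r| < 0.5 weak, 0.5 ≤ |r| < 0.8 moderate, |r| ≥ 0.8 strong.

r = 0.90 > 0 so the relationship is positive.
|r| = 0.90, which falls in the strong range.

strong positive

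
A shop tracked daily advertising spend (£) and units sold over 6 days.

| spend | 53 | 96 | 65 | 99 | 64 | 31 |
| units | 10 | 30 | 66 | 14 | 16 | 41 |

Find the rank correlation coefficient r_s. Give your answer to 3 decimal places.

-0.086

Rank spend: 2, 5, 4, 6, 3, 1
Rank units: 1, 4, 6, 2, 3, 5
d = rank(spend) − rank(units): 1, 1, -2, 4, 0, -4; Σd² = 38
ρ = 1 − 6Σd² / [n(n²−1)] = 1 − 6×38 / (6×35) = 1 − 228/210 ≈ -0.086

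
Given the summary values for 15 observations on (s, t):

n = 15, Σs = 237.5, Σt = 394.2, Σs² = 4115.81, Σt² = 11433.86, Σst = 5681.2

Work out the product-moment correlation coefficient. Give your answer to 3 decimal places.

-0.907

r = (nΣst − ΣsΣt) / √[(nΣs² − (Σs)²)(nΣt² − (Σt)²)]
Numerator: 15×5681.2 − 237.5×394.2 = -8404.5
Denominator: √[(61737.15 − 56406.25)(171507.9 − 155393.64)] = √[5330.9 × 16114.26] = 9268.4146
r = -8404.5 / 9268.4146 ≈ -0.907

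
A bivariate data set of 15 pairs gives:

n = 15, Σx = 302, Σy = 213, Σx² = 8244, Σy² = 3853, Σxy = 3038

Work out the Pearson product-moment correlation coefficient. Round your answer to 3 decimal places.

r = (nΣxy − ΣxΣy) / √[(nΣx² − (Σx)²)(nΣy² − (Σy)²)]
Numerator: 15×3038 − 302×213 = -18756
Denominator: √[(123660 − 91204)(57795 − 45369)] = √[32456 × 12426] = 20082.2871
r = -18756 / 20082.2871 ≈ -0.934

-0.934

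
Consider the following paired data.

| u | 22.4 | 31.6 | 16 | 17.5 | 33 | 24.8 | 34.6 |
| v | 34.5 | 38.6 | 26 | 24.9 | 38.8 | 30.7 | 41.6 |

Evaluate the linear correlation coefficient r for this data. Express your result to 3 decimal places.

0.955

n = 7, Σu = 179.9, Σv = 235.1, Σu² = 4963.77, Σv² = 8154.71, Σuv = 6325.43
nΣuv − ΣuΣv = 44278.01 − 42294.49 = 1983.52
nΣu² − (Σu)² = 34746.39 − 32364.01 = 2382.38; nΣv² − (Σv)² = 57082.97 − 55272.01 = 1810.96
r = 1983.52 / √(2382.38 × 1810.96) = 1983.52 / 2077.1122 ≈ 0.955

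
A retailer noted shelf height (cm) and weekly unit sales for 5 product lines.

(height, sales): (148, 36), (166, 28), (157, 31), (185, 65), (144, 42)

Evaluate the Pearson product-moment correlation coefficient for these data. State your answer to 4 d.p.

n = 5, Σx = 800, Σy = 202, Σx² = 129070, Σy² = 9030, Σxy = 32916
nΣxy − ΣxΣy = 164580 − 161600 = 2980
nΣx² − (Σx)² = 645350 − 640000 = 5350; nΣy² − (Σy)² = 45150 − 40804 = 4346
r = 2980 / √(5350 × 4346) = 2980 / 4821.9394 ≈ 0.6180

0.6180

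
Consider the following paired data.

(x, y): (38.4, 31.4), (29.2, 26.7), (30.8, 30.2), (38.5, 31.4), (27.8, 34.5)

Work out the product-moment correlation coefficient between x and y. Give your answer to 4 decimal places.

n = 5, Σx = 164.7, Σy = 154.2, Σx² = 5530.93, Σy² = 4787.1, Σxy = 5083.56
nΣxy − ΣxΣy = 25417.8 − 25396.74 = 21.06
nΣx² − (Σx)² = 27654.65 − 27126.09 = 528.56; nΣy² − (Σy)² = 23935.5 − 23777.64 = 157.86
r = 21.06 / √(528.56 × 157.86) = 21.06 / 288.8572 ≈ 0.0729

0.0729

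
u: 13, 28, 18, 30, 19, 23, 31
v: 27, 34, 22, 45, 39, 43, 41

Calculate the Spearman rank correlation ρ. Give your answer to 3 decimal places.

Rank u: 1, 5, 2, 6, 3, 4, 7
Rank v: 2, 3, 1, 7, 4, 6, 5
d = rank(u) − rank(v): -1, 2, 1, -1, -1, -2, 2; Σd² = 16
ρ = 1 − 6Σd² / [n(n²−1)] = 1 − 6×16 / (7×48) = 1 − 96/336 ≈ 0.714

0.714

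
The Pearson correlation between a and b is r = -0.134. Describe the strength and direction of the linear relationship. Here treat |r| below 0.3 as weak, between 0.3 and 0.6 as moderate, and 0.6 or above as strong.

weak negative

r = -0.134 < 0 so the relationship is negative.
|r| = 0.134, which falls in the weak range.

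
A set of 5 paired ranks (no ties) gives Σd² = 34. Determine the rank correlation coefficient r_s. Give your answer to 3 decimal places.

-0.700

ρ = 1 − 6Σd² / [n(n²−1)] = 1 − 6×34 / (5×24)
  = 1 − 204/120 = 1 − 1.7000 ≈ -0.700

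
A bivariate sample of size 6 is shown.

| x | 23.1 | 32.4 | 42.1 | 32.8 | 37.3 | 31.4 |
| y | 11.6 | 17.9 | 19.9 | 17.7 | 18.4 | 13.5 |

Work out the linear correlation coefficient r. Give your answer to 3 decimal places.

0.895

n = 6, Σx = 199.1, Σy = 99, Σx² = 6808.87, Σy² = 1685.08, Σxy = 3376.49
nΣxy − ΣxΣy = 20258.94 − 19710.9 = 548.04
nΣx² − (Σx)² = 40853.22 − 39640.81 = 1212.41; nΣy² − (Σy)² = 10110.48 − 9801 = 309.48
r = 548.04 / √(1212.41 × 309.48) = 548.04 / 612.5493 ≈ 0.895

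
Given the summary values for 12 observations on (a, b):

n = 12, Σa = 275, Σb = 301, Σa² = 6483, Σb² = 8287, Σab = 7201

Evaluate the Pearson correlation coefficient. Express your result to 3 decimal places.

r = (nΣab − ΣaΣb) / √[(nΣa² − (Σa)²)(nΣb² − (Σb)²)]
Numerator: 12×7201 − 275×301 = 3637
Denominator: √[(77796 − 75625)(99444 − 90601)] = √[2171 × 8843] = 4381.5697
r = 3637 / 4381.5697 ≈ 0.830

0.830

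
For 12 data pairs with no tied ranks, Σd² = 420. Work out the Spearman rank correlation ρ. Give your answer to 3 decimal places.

-0.469

ρ = 1 − 6Σd² / [n(n²−1)] = 1 − 6×420 / (12×143)
  = 1 − 2520/1716 = 1 − 1.4685 ≈ -0.469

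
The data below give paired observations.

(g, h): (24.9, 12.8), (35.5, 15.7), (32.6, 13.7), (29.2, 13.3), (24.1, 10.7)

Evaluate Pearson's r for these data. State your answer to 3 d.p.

n = 5, Σg = 146.3, Σh = 66.2, Σg² = 4376.47, Σh² = 889.4, Σgh = 1968.92
nΣgh − ΣgΣh = 9844.6 − 9685.06 = 159.54
nΣg² − (Σg)² = 21882.35 − 21403.69 = 478.66; nΣh² − (Σh)² = 4447 − 4382.44 = 64.56
r = 159.54 / √(478.66 × 64.56) = 159.54 / 175.7905 ≈ 0.908

0.908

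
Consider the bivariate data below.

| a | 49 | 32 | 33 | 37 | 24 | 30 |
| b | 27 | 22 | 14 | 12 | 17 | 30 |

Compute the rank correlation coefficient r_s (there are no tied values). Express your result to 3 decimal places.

Rank a: 6, 3, 4, 5, 1, 2
Rank b: 5, 4, 2, 1, 3, 6
d = rank(a) − rank(b): 1, -1, 2, 4, -2, -4; Σd² = 42
ρ = 1 − 6Σd² / [n(n²−1)] = 1 − 6×42 / (6×35) = 1 − 252/210 ≈ -0.200

-0.200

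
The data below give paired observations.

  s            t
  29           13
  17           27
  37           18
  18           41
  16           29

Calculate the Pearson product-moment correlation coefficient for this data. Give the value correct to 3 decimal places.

n = 5, Σs = 117, Σt = 128, Σs² = 3079, Σt² = 3744, Σst = 2704
nΣst − ΣsΣt = 13520 − 14976 = -1456
nΣs² − (Σs)² = 15395 − 13689 = 1706; nΣt² − (Σt)² = 18720 − 16384 = 2336
r = -1456 / √(1706 × 2336) = -1456 / 1996.3006 ≈ -0.729

-0.729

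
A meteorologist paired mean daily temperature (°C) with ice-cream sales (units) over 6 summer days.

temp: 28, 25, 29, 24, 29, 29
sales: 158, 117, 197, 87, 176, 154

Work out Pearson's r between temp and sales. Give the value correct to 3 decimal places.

0.934

n = 6, Σx = 164, Σy = 889, Σx² = 4508, Σy² = 139723, Σxy = 24720
nΣxy − ΣxΣy = 148320 − 145796 = 2524
nΣx² − (Σx)² = 27048 − 26896 = 152; nΣy² − (Σy)² = 838338 − 790321 = 48017
r = 2524 / √(152 × 48017) = 2524 / 2701.5892 ≈ 0.934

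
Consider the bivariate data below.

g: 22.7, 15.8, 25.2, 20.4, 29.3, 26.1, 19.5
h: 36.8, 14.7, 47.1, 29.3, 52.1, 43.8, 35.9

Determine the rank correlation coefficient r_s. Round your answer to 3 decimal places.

0.929

Rank g: 4, 1, 5, 3, 7, 6, 2
Rank h: 4, 1, 6, 2, 7, 5, 3
d = rank(g) − rank(h): 0, 0, -1, 1, 0, 1, -1; Σd² = 4
ρ = 1 − 6Σd² / [n(n²−1)] = 1 − 6×4 / (7×48) = 1 − 24/336 ≈ 0.929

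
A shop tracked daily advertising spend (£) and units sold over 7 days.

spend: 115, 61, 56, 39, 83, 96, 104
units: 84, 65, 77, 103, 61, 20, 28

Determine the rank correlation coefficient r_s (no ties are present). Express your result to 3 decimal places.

Rank spend: 7, 3, 2, 1, 4, 5, 6
Rank units: 6, 4, 5, 7, 3, 1, 2
d = rank(spend) − rank(units): 1, -1, -3, -6, 1, 4, 4; Σd² = 80
ρ = 1 − 6Σd² / [n(n²−1)] = 1 − 6×80 / (7×48) = 1 − 480/336 ≈ -0.429

-0.429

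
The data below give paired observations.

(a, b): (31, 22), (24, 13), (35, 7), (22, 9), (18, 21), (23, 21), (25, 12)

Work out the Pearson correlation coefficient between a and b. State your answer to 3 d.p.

n = 7, Σa = 178, Σb = 105, Σa² = 4724, Σb² = 1809, Σab = 2598
nΣab − ΣaΣb = 18186 − 18690 = -504
nΣa² − (Σa)² = 33068 − 31684 = 1384; nΣb² − (Σb)² = 12663 − 11025 = 1638
r = -504 / √(1384 × 1638) = -504 / 1505.6533 ≈ -0.335

-0.335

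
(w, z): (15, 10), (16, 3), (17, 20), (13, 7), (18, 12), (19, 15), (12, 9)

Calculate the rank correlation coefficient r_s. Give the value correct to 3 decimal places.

Rank w: 3, 4, 5, 2, 6, 7, 1
Rank z: 4, 1, 7, 2, 5, 6, 3
d = rank(w) − rank(z): -1, 3, -2, 0, 1, 1, -2; Σd² = 20
ρ = 1 − 6Σd² / [n(n²−1)] = 1 − 6×20 / (7×48) = 1 − 120/336 ≈ 0.643

0.643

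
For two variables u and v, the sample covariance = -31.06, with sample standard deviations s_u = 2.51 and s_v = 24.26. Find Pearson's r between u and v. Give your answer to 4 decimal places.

r = Cov(u,v) / (s_u · s_v) = -31.06 / (2.51 × 24.26)
  = -31.06 / 60.8926 ≈ -0.5101

-0.5101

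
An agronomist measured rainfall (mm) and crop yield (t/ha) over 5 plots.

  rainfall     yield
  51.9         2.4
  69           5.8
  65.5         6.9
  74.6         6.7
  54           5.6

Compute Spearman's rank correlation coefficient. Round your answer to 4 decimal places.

0.7000

Rank rainfall: 1, 4, 3, 5, 2
Rank yield: 1, 3, 5, 4, 2
d = rank(rainfall) − rank(yield): 0, 1, -2, 1, 0; Σd² = 6
ρ = 1 − 6Σd² / [n(n²−1)] = 1 − 6×6 / (5×24) = 1 − 36/120 ≈ 0.7000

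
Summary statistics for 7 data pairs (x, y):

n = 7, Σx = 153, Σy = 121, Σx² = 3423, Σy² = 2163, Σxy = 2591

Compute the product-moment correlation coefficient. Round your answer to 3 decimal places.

r = (nΣxy − ΣxΣy) / √[(nΣx² − (Σx)²)(nΣy² − (Σy)²)]
Numerator: 7×2591 − 153×121 = -376
Denominator: √[(23961 − 23409)(15141 − 14641)] = √[552 × 500] = 525.3570
r = -376 / 525.3570 ≈ -0.716

-0.716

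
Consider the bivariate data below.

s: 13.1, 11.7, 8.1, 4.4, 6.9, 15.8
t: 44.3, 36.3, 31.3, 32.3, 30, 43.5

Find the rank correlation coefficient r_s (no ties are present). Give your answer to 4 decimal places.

Rank s: 5, 4, 3, 1, 2, 6
Rank t: 6, 4, 2, 3, 1, 5
d = rank(s) − rank(t): -1, 0, 1, -2, 1, 1; Σd² = 8
ρ = 1 − 6Σd² / [n(n²−1)] = 1 − 6×8 / (6×35) = 1 − 48/210 ≈ 0.7714

0.7714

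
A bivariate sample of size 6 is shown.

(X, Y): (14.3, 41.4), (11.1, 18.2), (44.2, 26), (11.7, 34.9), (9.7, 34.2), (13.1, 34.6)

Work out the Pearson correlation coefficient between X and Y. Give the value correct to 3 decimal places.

-0.273

n = 6, ΣX = 104.1, ΣY = 189.3, ΣX² = 2683.93, ΣY² = 6306.01, ΣXY = 3136.57
nΣXY − ΣXΣY = 18819.42 − 19706.13 = -886.71
nΣX² − (ΣX)² = 16103.58 − 10836.81 = 5266.77; nΣY² − (ΣY)² = 37836.06 − 35834.49 = 2001.57
r = -886.71 / √(5266.77 × 2001.57) = -886.71 / 3246.8152 ≈ -0.273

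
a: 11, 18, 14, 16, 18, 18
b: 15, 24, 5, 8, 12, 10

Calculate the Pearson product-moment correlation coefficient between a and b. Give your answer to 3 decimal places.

n = 6, Σa = 95, Σb = 74, Σa² = 1545, Σb² = 1134, Σab = 1191
nΣab − ΣaΣb = 7146 − 7030 = 116
nΣa² − (Σa)² = 9270 − 9025 = 245; nΣb² − (Σb)² = 6804 − 5476 = 1328
r = 116 / √(245 × 1328) = 116 / 570.4034 ≈ 0.203

0.203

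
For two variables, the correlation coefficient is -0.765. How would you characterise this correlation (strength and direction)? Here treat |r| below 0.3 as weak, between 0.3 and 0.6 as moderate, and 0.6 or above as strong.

r = -0.765 < 0 so the relationship is negative.
|r| = 0.765, which falls in the strong range.

strong negative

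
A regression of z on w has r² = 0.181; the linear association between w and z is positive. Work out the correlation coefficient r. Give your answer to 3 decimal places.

0.425

|r| = √0.181 = 0.425
The association is positive, so r = 0.425.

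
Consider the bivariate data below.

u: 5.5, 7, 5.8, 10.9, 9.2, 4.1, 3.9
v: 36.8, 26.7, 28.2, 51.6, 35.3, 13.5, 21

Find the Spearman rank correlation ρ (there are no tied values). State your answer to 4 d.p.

Rank u: 3, 5, 4, 7, 6, 2, 1
Rank v: 6, 3, 4, 7, 5, 1, 2
d = rank(u) − rank(v): -3, 2, 0, 0, 1, 1, -1; Σd² = 16
ρ = 1 − 6Σd² / [n(n²−1)] = 1 − 6×16 / (7×48) = 1 − 96/336 ≈ 0.7143

0.7143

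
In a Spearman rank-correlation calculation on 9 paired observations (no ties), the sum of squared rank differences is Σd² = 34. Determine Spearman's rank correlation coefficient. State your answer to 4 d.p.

0.7167

ρ = 1 − 6Σd² / [n(n²−1)] = 1 − 6×34 / (9×80)
  = 1 − 204/720 = 1 − 0.28333 ≈ 0.7167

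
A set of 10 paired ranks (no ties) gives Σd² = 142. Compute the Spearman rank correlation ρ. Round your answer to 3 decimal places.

0.139

ρ = 1 − 6Σd² / [n(n²−1)] = 1 − 6×142 / (10×99)
  = 1 − 852/990 = 1 − 0.8606 ≈ 0.139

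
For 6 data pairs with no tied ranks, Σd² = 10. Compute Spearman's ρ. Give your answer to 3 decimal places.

ρ = 1 − 6Σd² / [n(n²−1)] = 1 − 6×10 / (6×35)
  = 1 − 60/210 = 1 − 0.2857 ≈ 0.714

0.714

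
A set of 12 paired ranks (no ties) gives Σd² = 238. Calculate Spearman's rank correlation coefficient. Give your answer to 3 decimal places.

ρ = 1 − 6Σd² / [n(n²−1)] = 1 − 6×238 / (12×143)
  = 1 − 1428/1716 = 1 − 0.8322 ≈ 0.168

0.168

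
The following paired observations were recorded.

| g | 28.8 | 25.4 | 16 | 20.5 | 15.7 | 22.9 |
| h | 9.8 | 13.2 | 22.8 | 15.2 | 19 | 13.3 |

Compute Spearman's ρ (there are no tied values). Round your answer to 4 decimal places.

-0.9429

Rank g: 6, 5, 2, 3, 1, 4
Rank h: 1, 2, 6, 4, 5, 3
d = rank(g) − rank(h): 5, 3, -4, -1, -4, 1; Σd² = 68
ρ = 1 − 6Σd² / [n(n²−1)] = 1 − 6×68 / (6×35) = 1 − 408/210 ≈ -0.9429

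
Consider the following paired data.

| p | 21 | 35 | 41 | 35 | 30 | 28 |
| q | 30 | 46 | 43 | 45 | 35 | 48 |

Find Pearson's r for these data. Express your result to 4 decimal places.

n = 6, Σp = 190, Σq = 247, Σp² = 6256, Σq² = 10419, Σpq = 7972
nΣpq − ΣpΣq = 47832 − 46930 = 902
nΣp² − (Σp)² = 37536 − 36100 = 1436; nΣq² − (Σq)² = 62514 − 61009 = 1505
r = 902 / √(1436 × 1505) = 902 / 1470.0952 ≈ 0.6136

0.6136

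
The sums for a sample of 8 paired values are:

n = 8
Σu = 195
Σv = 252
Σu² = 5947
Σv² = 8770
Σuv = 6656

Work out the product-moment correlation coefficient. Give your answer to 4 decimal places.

r = (nΣuv − ΣuΣv) / √[(nΣu² − (Σu)²)(nΣv² − (Σv)²)]
Numerator: 8×6656 − 195×252 = 4108
Denominator: √[(47576 − 38025)(70160 − 63504)] = √[9551 × 6656] = 7973.1710
r = 4108 / 7973.1710 ≈ 0.5152

0.5152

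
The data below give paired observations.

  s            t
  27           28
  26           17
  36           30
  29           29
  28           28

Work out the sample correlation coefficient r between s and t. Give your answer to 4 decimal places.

n = 5, Σs = 146, Σt = 132, Σs² = 4326, Σt² = 3598, Σst = 3903
nΣst − ΣsΣt = 19515 − 19272 = 243
nΣs² − (Σs)² = 21630 − 21316 = 314; nΣt² − (Σt)² = 17990 − 17424 = 566
r = 243 / √(314 × 566) = 243 / 421.5732 ≈ 0.5764

0.5764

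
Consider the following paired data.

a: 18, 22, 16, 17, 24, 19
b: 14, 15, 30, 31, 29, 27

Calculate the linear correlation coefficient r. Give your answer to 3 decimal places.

-0.207

n = 6, Σa = 116, Σb = 146, Σa² = 2290, Σb² = 3852, Σab = 2798
nΣab − ΣaΣb = 16788 − 16936 = -148
nΣa² − (Σa)² = 13740 − 13456 = 284; nΣb² − (Σb)² = 23112 − 21316 = 1796
r = -148 / √(284 × 1796) = -148 / 714.1877 ≈ -0.207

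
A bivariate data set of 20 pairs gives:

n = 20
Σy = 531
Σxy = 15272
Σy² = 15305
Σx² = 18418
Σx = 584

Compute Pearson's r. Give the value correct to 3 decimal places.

-0.182

r = (nΣxy − ΣxΣy) / √[(nΣx² − (Σx)²)(nΣy² − (Σy)²)]
Numerator: 20×15272 − 584×531 = -4664
Denominator: √[(368360 − 341056)(306100 − 281961)] = √[27304 × 24139] = 25672.7727
r = -4664 / 25672.7727 ≈ -0.182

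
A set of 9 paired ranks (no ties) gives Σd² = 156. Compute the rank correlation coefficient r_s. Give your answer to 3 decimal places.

-0.300

ρ = 1 − 6Σd² / [n(n²−1)] = 1 − 6×156 / (9×80)
  = 1 − 936/720 = 1 − 1.3000 ≈ -0.300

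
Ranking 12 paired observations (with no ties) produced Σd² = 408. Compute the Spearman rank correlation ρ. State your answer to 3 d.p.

-0.427

ρ = 1 − 6Σd² / [n(n²−1)] = 1 − 6×408 / (12×143)
  = 1 − 2448/1716 = 1 − 1.4266 ≈ -0.427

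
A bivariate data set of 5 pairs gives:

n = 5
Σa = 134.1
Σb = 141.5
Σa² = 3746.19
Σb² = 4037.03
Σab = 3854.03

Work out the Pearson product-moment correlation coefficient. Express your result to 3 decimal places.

r = (nΣab − ΣaΣb) / √[(nΣa² − (Σa)²)(nΣb² − (Σb)²)]
Numerator: 5×3854.03 − 134.1×141.5 = 295
Denominator: √[(18730.95 − 17982.81)(20185.15 − 20022.25)] = √[748.14 × 162.9] = 349.1017
r = 295 / 349.1017 ≈ 0.845

0.845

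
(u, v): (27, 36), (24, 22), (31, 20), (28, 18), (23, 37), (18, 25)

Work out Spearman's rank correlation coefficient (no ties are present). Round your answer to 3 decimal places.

-0.657

Rank u: 4, 3, 6, 5, 2, 1
Rank v: 5, 3, 2, 1, 6, 4
d = rank(u) − rank(v): -1, 0, 4, 4, -4, -3; Σd² = 58
ρ = 1 − 6Σd² / [n(n²−1)] = 1 − 6×58 / (6×35) = 1 − 348/210 ≈ -0.657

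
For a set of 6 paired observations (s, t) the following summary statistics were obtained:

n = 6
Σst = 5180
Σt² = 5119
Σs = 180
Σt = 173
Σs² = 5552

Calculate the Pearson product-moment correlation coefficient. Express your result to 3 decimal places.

-0.071

r = (nΣst − ΣsΣt) / √[(nΣs² − (Σs)²)(nΣt² − (Σt)²)]
Numerator: 6×5180 − 180×173 = -60
Denominator: √[(33312 − 32400)(30714 − 29929)] = √[912 × 785] = 846.1206
r = -60 / 846.1206 ≈ -0.071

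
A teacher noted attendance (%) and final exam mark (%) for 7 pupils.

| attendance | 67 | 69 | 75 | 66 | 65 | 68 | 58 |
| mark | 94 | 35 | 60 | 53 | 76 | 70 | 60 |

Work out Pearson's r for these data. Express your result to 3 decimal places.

n = 7, Σx = 468, Σy = 448, Σx² = 31444, Σy² = 30746, Σxy = 29891
nΣxy − ΣxΣy = 209237 − 209664 = -427
nΣx² − (Σx)² = 220108 − 219024 = 1084; nΣy² − (Σy)² = 215222 − 200704 = 14518
r = -427 / √(1084 × 14518) = -427 / 3967.0533 ≈ -0.108

-0.108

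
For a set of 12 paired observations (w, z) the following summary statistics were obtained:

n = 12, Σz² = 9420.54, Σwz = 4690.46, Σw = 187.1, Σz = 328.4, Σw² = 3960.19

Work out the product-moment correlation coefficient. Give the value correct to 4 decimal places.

r = (nΣwz − ΣwΣz) / √[(nΣw² − (Σw)²)(nΣz² − (Σz)²)]
Numerator: 12×4690.46 − 187.1×328.4 = -5158.12
Denominator: √[(47522.28 − 35006.41)(113046.48 − 107846.56)] = √[12515.87 × 5199.92] = 8067.3120
r = -5158.12 / 8067.3120 ≈ -0.6394

-0.6394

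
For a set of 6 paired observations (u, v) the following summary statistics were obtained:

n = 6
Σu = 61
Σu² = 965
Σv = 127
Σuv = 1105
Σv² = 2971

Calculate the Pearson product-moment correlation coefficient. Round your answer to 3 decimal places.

r = (nΣuv − ΣuΣv) / √[(nΣu² − (Σu)²)(nΣv² − (Σv)²)]
Numerator: 6×1105 − 61×127 = -1117
Denominator: √[(5790 − 3721)(17826 − 16129)] = √[2069 × 1697] = 1873.7911
r = -1117 / 1873.7911 ≈ -0.596

-0.596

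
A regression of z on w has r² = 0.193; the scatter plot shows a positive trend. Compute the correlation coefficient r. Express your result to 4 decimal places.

0.4393

|r| = √0.193 = 0.4393
The association is positive, so r = 0.4393.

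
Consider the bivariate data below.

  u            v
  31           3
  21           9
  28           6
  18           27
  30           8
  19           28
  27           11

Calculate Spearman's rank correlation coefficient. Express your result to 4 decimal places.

-0.8929

Rank u: 7, 3, 5, 1, 6, 2, 4
Rank v: 1, 4, 2, 6, 3, 7, 5
d = rank(u) − rank(v): 6, -1, 3, -5, 3, -5, -1; Σd² = 106
ρ = 1 − 6Σd² / [n(n²−1)] = 1 − 6×106 / (7×48) = 1 − 636/336 ≈ -0.8929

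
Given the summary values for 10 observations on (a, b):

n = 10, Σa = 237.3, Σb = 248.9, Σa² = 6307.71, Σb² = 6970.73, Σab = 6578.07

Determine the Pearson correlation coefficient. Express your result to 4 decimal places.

0.9272

r = (nΣab − ΣaΣb) / √[(nΣa² − (Σa)²)(nΣb² − (Σb)²)]
Numerator: 10×6578.07 − 237.3×248.9 = 6716.73
Denominator: √[(63077.1 − 56311.29)(69707.3 − 61951.21)] = √[6765.81 × 7756.09] = 7244.0480
r = 6716.73 / 7244.0480 ≈ 0.9272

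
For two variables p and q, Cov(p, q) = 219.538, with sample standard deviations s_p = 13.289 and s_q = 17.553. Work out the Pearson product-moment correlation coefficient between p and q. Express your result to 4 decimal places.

0.9412

r = Cov(p,q) / (s_p · s_q) = 219.538 / (13.289 × 17.553)
  = 219.538 / 233.2618 ≈ 0.9412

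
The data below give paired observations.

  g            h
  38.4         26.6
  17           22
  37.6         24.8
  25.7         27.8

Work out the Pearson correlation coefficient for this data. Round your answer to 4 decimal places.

0.5062

n = 4, Σg = 118.7, Σh = 101.2, Σg² = 3837.81, Σh² = 2579.44, Σgh = 3042.38
nΣgh − ΣgΣh = 12169.52 − 12012.44 = 157.08
nΣg² − (Σg)² = 15351.24 − 14089.69 = 1261.55; nΣh² − (Σh)² = 10317.76 − 10241.44 = 76.32
r = 157.08 / √(1261.55 × 76.32) = 157.08 / 310.2926 ≈ 0.5062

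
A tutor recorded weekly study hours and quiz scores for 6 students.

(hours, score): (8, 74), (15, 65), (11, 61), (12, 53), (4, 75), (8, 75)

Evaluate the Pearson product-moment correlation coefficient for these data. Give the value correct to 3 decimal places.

n = 6, Σx = 58, Σy = 403, Σx² = 634, Σy² = 27481, Σxy = 3774
nΣxy − ΣxΣy = 22644 − 23374 = -730
nΣx² − (Σx)² = 3804 − 3364 = 440; nΣy² − (Σy)² = 164886 − 162409 = 2477
r = -730 / √(440 × 2477) = -730 / 1043.9732 ≈ -0.699

-0.699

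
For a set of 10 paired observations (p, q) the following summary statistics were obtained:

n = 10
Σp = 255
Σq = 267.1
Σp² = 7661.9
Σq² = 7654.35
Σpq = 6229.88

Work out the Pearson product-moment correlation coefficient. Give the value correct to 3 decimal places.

-0.748

r = (nΣpq − ΣpΣq) / √[(nΣp² − (Σp)²)(nΣq² − (Σq)²)]
Numerator: 10×6229.88 − 255×267.1 = -5811.7
Denominator: √[(76619 − 65025)(76543.5 − 71342.41)] = √[11594 × 5201.09] = 7765.4000
r = -5811.7 / 7765.4000 ≈ -0.748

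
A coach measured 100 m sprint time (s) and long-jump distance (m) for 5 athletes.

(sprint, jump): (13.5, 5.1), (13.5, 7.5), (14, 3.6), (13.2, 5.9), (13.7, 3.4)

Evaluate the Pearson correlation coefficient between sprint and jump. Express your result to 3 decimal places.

-0.664

n = 5, Σx = 67.9, Σy = 25.5, Σx² = 922.43, Σy² = 141.59, Σxy = 344.96
nΣxy − ΣxΣy = 1724.8 − 1731.45 = -6.65
nΣx² − (Σx)² = 4612.15 − 4610.41 = 1.74; nΣy² − (Σy)² = 707.95 − 650.25 = 57.7
r = -6.65 / √(1.74 × 57.7) = -6.65 / 10.0199 ≈ -0.664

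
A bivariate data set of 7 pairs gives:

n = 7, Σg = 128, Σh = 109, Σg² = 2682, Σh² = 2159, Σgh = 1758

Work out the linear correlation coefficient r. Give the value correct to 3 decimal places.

-0.592

r = (nΣgh − ΣgΣh) / √[(nΣg² − (Σg)²)(nΣh² − (Σh)²)]
Numerator: 7×1758 − 128×109 = -1646
Denominator: √[(18774 − 16384)(15113 − 11881)] = √[2390 × 3232] = 2779.2949
r = -1646 / 2779.2949 ≈ -0.592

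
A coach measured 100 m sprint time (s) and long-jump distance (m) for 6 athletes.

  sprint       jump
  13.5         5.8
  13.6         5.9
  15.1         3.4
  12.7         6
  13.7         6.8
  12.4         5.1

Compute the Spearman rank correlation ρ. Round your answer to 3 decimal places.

-0.029

Rank sprint: 3, 4, 6, 2, 5, 1
Rank jump: 3, 4, 1, 5, 6, 2
d = rank(sprint) − rank(jump): 0, 0, 5, -3, -1, -1; Σd² = 36
ρ = 1 − 6Σd² / [n(n²−1)] = 1 − 6×36 / (6×35) = 1 − 216/210 ≈ -0.029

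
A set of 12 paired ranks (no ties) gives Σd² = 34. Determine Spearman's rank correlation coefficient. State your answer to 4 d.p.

ρ = 1 − 6Σd² / [n(n²−1)] = 1 − 6×34 / (12×143)
  = 1 − 204/1716 = 1 − 0.11888 ≈ 0.8811

0.8811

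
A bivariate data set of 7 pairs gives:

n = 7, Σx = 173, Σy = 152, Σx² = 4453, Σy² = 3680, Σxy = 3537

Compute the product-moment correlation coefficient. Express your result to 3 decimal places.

r = (nΣxy − ΣxΣy) / √[(nΣx² − (Σx)²)(nΣy² − (Σy)²)]
Numerator: 7×3537 − 173×152 = -1537
Denominator: √[(31171 − 29929)(25760 − 23104)] = √[1242 × 2656] = 1816.2467
r = -1537 / 1816.2467 ≈ -0.846

-0.846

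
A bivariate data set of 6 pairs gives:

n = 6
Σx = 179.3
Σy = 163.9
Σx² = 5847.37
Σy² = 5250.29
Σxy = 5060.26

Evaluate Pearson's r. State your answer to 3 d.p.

r = (nΣxy − ΣxΣy) / √[(nΣx² − (Σx)²)(nΣy² − (Σy)²)]
Numerator: 6×5060.26 − 179.3×163.9 = 974.29
Denominator: √[(35084.22 − 32148.49)(31501.74 − 26863.21)] = √[2935.73 × 4638.53] = 3690.1859
r = 974.29 / 3690.1859 ≈ 0.264

0.264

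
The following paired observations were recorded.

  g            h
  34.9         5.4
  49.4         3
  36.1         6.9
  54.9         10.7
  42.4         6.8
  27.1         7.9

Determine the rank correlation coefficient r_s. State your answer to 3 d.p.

Rank g: 2, 5, 3, 6, 4, 1
Rank h: 2, 1, 4, 6, 3, 5
d = rank(g) − rank(h): 0, 4, -1, 0, 1, -4; Σd² = 34
ρ = 1 − 6Σd² / [n(n²−1)] = 1 − 6×34 / (6×35) = 1 − 204/210 ≈ 0.029

0.029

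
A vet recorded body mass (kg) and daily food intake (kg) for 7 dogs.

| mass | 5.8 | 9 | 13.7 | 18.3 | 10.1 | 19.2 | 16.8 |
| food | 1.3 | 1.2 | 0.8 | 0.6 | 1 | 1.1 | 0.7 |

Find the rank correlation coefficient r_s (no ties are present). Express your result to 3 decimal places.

Rank mass: 1, 2, 4, 6, 3, 7, 5
Rank food: 7, 6, 3, 1, 4, 5, 2
d = rank(mass) − rank(food): -6, -4, 1, 5, -1, 2, 3; Σd² = 92
ρ = 1 − 6Σd² / [n(n²−1)] = 1 − 6×92 / (7×48) = 1 − 552/336 ≈ -0.643

-0.643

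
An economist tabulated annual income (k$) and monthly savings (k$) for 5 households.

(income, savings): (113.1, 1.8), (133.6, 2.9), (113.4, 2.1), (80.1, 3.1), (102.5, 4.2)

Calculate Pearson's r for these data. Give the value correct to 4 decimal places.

-0.3059

n = 5, Σx = 542.7, Σy = 14.1, Σx² = 60422.39, Σy² = 43.31, Σxy = 1507.97
nΣxy − ΣxΣy = 7539.85 − 7652.07 = -112.22
nΣx² − (Σx)² = 302111.95 − 294523.29 = 7588.66; nΣy² − (Σy)² = 216.55 − 198.81 = 17.74
r = -112.22 / √(7588.66 × 17.74) = -112.22 / 366.9098 ≈ -0.3059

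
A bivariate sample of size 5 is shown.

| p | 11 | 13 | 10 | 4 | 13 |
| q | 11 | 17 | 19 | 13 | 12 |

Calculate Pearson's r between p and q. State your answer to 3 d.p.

n = 5, Σp = 51, Σq = 72, Σp² = 575, Σq² = 1084, Σpq = 740
nΣpq − ΣpΣq = 3700 − 3672 = 28
nΣp² − (Σp)² = 2875 − 2601 = 274; nΣq² − (Σq)² = 5420 − 5184 = 236
r = 28 / √(274 × 236) = 28 / 254.2912 ≈ 0.110

0.110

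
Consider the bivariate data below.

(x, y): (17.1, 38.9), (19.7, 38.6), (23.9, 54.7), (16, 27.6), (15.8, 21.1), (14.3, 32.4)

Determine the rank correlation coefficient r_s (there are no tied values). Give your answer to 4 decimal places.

0.7714

Rank x: 4, 5, 6, 3, 2, 1
Rank y: 5, 4, 6, 2, 1, 3
d = rank(x) − rank(y): -1, 1, 0, 1, 1, -2; Σd² = 8
ρ = 1 − 6Σd² / [n(n²−1)] = 1 − 6×8 / (6×35) = 1 − 48/210 ≈ 0.7714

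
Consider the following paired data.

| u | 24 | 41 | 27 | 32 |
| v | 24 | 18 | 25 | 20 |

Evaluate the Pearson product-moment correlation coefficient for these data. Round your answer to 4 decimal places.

n = 4, Σu = 124, Σv = 87, Σu² = 4010, Σv² = 1925, Σuv = 2629
nΣuv − ΣuΣv = 10516 − 10788 = -272
nΣu² − (Σu)² = 16040 − 15376 = 664; nΣv² − (Σv)² = 7700 − 7569 = 131
r = -272 / √(664 × 131) = -272 / 294.9305 ≈ -0.9223

-0.9223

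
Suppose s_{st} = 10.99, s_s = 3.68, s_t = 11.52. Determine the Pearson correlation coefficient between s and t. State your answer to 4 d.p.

0.2592

r = Cov(s,t) / (s_s · s_t) = 10.99 / (3.68 × 11.52)
  = 10.99 / 42.3936 ≈ 0.2592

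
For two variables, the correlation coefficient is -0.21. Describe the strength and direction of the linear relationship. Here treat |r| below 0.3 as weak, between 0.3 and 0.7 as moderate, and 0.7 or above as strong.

weak negative

r = -0.21 < 0 so the relationship is negative.
|r| = 0.21, which falls in the weak range.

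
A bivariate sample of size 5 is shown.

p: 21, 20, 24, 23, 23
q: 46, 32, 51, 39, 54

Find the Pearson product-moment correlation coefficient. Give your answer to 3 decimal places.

n = 5, Σp = 111, Σq = 222, Σp² = 2475, Σq² = 10178, Σpq = 4969
nΣpq − ΣpΣq = 24845 − 24642 = 203
nΣp² − (Σp)² = 12375 − 12321 = 54; nΣq² − (Σq)² = 50890 − 49284 = 1606
r = 203 / √(54 × 1606) = 203 / 294.4894 ≈ 0.689

0.689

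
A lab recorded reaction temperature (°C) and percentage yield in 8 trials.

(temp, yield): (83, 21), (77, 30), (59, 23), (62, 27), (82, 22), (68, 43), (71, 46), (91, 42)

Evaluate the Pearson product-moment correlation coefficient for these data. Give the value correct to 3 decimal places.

0.090

n = 8, Σx = 593, Σy = 254, Σx² = 44813, Σy² = 8812, Σxy = 18900
nΣxy − ΣxΣy = 151200 − 150622 = 578
nΣx² − (Σx)² = 358504 − 351649 = 6855; nΣy² − (Σy)² = 70496 − 64516 = 5980
r = 578 / √(6855 × 5980) = 578 / 6402.5698 ≈ 0.090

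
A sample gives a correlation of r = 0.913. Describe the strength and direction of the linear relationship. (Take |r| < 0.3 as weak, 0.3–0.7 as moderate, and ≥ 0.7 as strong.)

strong positive

r = 0.913 > 0 so the relationship is positive.
|r| = 0.913, which falls in the strong range.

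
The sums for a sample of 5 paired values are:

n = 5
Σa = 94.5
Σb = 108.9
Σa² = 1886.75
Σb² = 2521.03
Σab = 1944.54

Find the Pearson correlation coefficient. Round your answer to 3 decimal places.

-0.927

r = (nΣab − ΣaΣb) / √[(nΣa² − (Σa)²)(nΣb² − (Σb)²)]
Numerator: 5×1944.54 − 94.5×108.9 = -568.35
Denominator: √[(9433.75 − 8930.25)(12605.15 − 11859.21)] = √[503.5 × 745.94] = 612.8465
r = -568.35 / 612.8465 ≈ -0.927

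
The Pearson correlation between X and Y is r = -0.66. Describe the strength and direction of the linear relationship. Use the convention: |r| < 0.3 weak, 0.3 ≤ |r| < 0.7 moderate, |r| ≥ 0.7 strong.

moderate negative

r = -0.66 < 0 so the relationship is negative.
|r| = 0.66, which falls in the moderate range.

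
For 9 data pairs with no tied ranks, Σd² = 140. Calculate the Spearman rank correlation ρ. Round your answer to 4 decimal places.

ρ = 1 − 6Σd² / [n(n²−1)] = 1 − 6×140 / (9×80)
  = 1 − 840/720 = 1 − 1.16667 ≈ -0.1667

-0.1667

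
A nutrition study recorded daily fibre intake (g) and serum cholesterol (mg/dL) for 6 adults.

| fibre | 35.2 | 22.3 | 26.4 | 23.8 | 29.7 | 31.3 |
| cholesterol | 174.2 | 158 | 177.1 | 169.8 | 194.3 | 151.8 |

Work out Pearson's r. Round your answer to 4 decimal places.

n = 6, Σx = 168.7, Σy = 1025.2, Σx² = 4861.51, Σy² = 176301.82, Σxy = 28893.97
nΣxy − ΣxΣy = 173363.82 − 172951.24 = 412.58
nΣx² − (Σx)² = 29169.06 − 28459.69 = 709.37; nΣy² − (Σy)² = 1057810.92 − 1051035.04 = 6775.88
r = 412.58 / √(709.37 × 6775.88) = 412.58 / 2192.3973 ≈ 0.1882

0.1882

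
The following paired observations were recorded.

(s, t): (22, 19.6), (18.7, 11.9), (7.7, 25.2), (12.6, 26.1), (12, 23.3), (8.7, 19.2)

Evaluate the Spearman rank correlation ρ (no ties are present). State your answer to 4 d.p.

-0.3143

Rank s: 6, 5, 1, 4, 3, 2
Rank t: 3, 1, 5, 6, 4, 2
d = rank(s) − rank(t): 3, 4, -4, -2, -1, 0; Σd² = 46
ρ = 1 − 6Σd² / [n(n²−1)] = 1 − 6×46 / (6×35) = 1 − 276/210 ≈ -0.3143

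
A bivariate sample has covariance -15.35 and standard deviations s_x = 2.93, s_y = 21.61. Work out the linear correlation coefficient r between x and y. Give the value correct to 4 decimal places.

-0.2424

r = Cov(x,y) / (s_x · s_y) = -15.35 / (2.93 × 21.61)
  = -15.35 / 63.3173 ≈ -0.2424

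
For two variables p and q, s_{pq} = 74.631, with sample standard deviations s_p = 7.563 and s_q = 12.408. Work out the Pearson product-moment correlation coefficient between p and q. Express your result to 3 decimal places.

0.795

r = Cov(p,q) / (s_p · s_q) = 74.631 / (7.563 × 12.408)
  = 74.631 / 93.8417 ≈ 0.795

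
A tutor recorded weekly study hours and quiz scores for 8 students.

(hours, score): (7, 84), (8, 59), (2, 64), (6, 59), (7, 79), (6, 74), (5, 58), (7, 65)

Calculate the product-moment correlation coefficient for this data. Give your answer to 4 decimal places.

n = 8, Σx = 48, Σy = 542, Σx² = 312, Σy² = 37420, Σxy = 3284
nΣxy − ΣxΣy = 26272 − 26016 = 256
nΣx² − (Σx)² = 2496 − 2304 = 192; nΣy² − (Σy)² = 299360 − 293764 = 5596
r = 256 / √(192 × 5596) = 256 / 1036.5481 ≈ 0.2470

0.2470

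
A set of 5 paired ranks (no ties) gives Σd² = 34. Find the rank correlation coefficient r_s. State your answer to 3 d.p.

-0.700

ρ = 1 − 6Σd² / [n(n²−1)] = 1 − 6×34 / (5×24)
  = 1 − 204/120 = 1 − 1.7000 ≈ -0.700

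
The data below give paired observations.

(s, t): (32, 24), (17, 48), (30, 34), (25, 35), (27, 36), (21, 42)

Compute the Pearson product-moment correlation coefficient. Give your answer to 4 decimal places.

n = 6, Σs = 152, Σt = 219, Σs² = 4008, Σt² = 8321, Σst = 5333
nΣst − ΣsΣt = 31998 − 33288 = -1290
nΣs² − (Σs)² = 24048 − 23104 = 944; nΣt² − (Σt)² = 49926 − 47961 = 1965
r = -1290 / √(944 × 1965) = -1290 / 1361.9692 ≈ -0.9472

-0.9472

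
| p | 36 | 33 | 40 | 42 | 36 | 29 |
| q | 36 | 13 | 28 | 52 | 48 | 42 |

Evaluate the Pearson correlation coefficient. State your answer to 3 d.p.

n = 6, Σp = 216, Σq = 219, Σp² = 7886, Σq² = 9021, Σpq = 7975
nΣpq − ΣpΣq = 47850 − 47304 = 546
nΣp² − (Σp)² = 47316 − 46656 = 660; nΣq² − (Σq)² = 54126 − 47961 = 6165
r = 546 / √(660 × 6165) = 546 / 2017.1515 ≈ 0.271

0.271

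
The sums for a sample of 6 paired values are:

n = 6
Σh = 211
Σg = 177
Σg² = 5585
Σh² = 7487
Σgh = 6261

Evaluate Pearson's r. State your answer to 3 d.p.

0.234

r = (nΣgh − ΣgΣh) / √[(nΣg² − (Σg)²)(nΣh² − (Σh)²)]
Numerator: 6×6261 − 177×211 = 219
Denominator: √[(33510 − 31329)(44922 − 44521)] = √[2181 × 401] = 935.1904
r = 219 / 935.1904 ≈ 0.234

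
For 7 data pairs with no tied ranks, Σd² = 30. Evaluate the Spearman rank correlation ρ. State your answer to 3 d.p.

ρ = 1 − 6Σd² / [n(n²−1)] = 1 − 6×30 / (7×48)
  = 1 − 180/336 = 1 − 0.5357 ≈ 0.464

0.464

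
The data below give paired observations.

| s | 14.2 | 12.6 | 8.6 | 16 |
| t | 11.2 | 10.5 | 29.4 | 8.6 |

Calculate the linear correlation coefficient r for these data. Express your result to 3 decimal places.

-0.928

n = 4, Σs = 51.4, Σt = 59.7, Σs² = 690.36, Σt² = 1174.01, Σst = 681.78
nΣst − ΣsΣt = 2727.12 − 3068.58 = -341.46
nΣs² − (Σs)² = 2761.44 − 2641.96 = 119.48; nΣt² − (Σt)² = 4696.04 − 3564.09 = 1131.95
r = -341.46 / √(119.48 × 1131.95) = -341.46 / 367.7572 ≈ -0.928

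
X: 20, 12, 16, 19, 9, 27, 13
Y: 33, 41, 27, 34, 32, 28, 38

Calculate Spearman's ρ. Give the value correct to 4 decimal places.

Rank X: 6, 2, 4, 5, 1, 7, 3
Rank Y: 4, 7, 1, 5, 3, 2, 6
d = rank(X) − rank(Y): 2, -5, 3, 0, -2, 5, -3; Σd² = 76
ρ = 1 − 6Σd² / [n(n²−1)] = 1 − 6×76 / (7×48) = 1 − 456/336 ≈ -0.3571

-0.3571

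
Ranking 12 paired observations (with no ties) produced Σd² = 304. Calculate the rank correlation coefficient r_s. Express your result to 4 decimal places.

ρ = 1 − 6Σd² / [n(n²−1)] = 1 − 6×304 / (12×143)
  = 1 − 1824/1716 = 1 − 1.06294 ≈ -0.0629

-0.0629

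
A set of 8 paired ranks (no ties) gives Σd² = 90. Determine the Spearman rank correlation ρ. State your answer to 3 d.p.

ρ = 1 − 6Σd² / [n(n²−1)] = 1 − 6×90 / (8×63)
  = 1 − 540/504 = 1 − 1.0714 ≈ -0.071

-0.071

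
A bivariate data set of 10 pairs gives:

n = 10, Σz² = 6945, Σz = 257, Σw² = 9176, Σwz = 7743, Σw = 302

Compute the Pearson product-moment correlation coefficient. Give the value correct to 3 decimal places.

-0.134

r = (nΣwz − ΣwΣz) / √[(nΣw² − (Σw)²)(nΣz² − (Σz)²)]
Numerator: 10×7743 − 302×257 = -184
Denominator: √[(91760 − 91204)(69450 − 66049)] = √[556 × 3401] = 1375.1204
r = -184 / 1375.1204 ≈ -0.134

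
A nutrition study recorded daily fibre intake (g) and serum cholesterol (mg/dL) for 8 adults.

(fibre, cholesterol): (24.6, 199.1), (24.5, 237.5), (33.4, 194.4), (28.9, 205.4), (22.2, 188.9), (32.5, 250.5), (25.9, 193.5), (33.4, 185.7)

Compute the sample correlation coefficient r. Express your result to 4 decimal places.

n = 8, Σx = 225.4, Σy = 1655, Σx² = 6491.64, Σy² = 346387.78, Σxy = 46694.49
nΣxy − ΣxΣy = 373555.92 − 373037 = 518.92
nΣx² − (Σx)² = 51933.12 − 50805.16 = 1127.96; nΣy² − (Σy)² = 2771102.24 − 2739025 = 32077.24
r = 518.92 / √(1127.96 × 32077.24) = 518.92 / 6015.1345 ≈ 0.0863

0.0863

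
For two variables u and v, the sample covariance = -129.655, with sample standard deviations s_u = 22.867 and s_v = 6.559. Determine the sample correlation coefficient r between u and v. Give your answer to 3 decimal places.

-0.864

r = Cov(u,v) / (s_u · s_v) = -129.655 / (22.867 × 6.559)
  = -129.655 / 149.9847 ≈ -0.864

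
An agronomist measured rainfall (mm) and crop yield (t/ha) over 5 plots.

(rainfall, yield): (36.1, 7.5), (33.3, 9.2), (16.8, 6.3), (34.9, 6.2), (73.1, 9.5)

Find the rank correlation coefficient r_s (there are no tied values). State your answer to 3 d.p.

Rank rainfall: 4, 2, 1, 3, 5
Rank yield: 3, 4, 2, 1, 5
d = rank(rainfall) − rank(yield): 1, -2, -1, 2, 0; Σd² = 10
ρ = 1 − 6Σd² / [n(n²−1)] = 1 − 6×10 / (5×24) = 1 − 60/120 ≈ 0.500

0.500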